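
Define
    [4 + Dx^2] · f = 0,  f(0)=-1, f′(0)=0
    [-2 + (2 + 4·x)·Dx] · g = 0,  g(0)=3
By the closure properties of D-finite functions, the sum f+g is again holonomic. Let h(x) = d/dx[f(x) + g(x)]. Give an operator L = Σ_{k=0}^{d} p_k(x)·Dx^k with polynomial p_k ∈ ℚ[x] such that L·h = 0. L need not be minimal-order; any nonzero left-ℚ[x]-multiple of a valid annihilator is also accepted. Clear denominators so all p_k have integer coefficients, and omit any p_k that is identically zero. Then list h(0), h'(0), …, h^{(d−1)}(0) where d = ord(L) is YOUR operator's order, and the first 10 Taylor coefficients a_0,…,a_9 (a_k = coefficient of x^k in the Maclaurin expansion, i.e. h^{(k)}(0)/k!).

f: a_k = -1, 0, 2, 0, -2/3, 0, 4/45, 0, -2/315, 0, …
g: a_k = 3, 3, -3/2, 3/2, -15/8, 21/8, -63/16, 99/16, -1287/128, 2145/128, …
Sum ⇒ L₀ = lclm(L_f,L_g) in ℚ(x)⟨Dx⟩.
Derive L from L₀ (diff closure).
L = (-76 - 64·x - 64·x^2) + (-28 - 120·x - 192·x^2 - 128·x^3)·Dx + (-19 - 16·x - 16·x^2)·Dx^2 + (-7 - 30·x - 48·x^2 - 32·x^3)·Dx^3  (order 3).
h: a_k = 3, 1, 9/2, -61/6, 105/8, -2771/120, 693/16, -405661/5040, 19305/128, -103377251/362880, …
ICs: h(0) = 3, h′(0) = 1, h′′(0) = 9.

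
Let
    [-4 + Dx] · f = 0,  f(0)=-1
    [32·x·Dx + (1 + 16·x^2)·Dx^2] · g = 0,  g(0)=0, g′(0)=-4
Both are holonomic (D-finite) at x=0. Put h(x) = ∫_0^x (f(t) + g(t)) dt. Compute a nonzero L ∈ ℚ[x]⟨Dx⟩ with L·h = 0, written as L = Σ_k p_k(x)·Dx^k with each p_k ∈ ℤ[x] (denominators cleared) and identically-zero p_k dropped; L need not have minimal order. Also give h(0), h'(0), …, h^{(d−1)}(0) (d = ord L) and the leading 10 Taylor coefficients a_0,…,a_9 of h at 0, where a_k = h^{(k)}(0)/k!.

f: a_k = -1, -4, -8, -32/3, -32/3, -128/15, -256/45, -1024/315, -512/315, -2048/2835, …
g: a_k = 0, -4, 0, 64/3, 0, -1024/5, 0, 16384/7, 0, -262144/9, …
L₀ := lclm(L_f,L_g); ord L₀ ≤ 1+2.
∫: right-multiply L₀ by Dx.
L = (32 - 256·x - 512·x^2)·Dx^2 + (-12 + 48·x + 64·x^2 - 256·x^3)·Dx^3 + (1 + 4·x + 16·x^2 + 64·x^3)·Dx^4  (order 4).
h: a_k = 0, -1, -4, -8/3, 8/3, -32/15, -320/9, -256/315, 92032/315, -512/2835, …
ICs: h(0) = 0, h′(0) = -1, h′′(0) = -8, h′′′(0) = -16.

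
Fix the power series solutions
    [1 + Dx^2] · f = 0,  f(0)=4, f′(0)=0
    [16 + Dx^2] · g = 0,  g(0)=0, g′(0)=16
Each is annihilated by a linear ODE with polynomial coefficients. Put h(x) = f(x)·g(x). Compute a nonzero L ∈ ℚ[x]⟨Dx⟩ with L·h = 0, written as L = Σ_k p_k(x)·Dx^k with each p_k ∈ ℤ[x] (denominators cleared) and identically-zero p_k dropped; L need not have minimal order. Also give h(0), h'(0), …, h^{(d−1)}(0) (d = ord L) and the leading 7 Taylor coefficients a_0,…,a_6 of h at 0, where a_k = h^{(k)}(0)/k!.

L = 225 + 34·Dx^2 + Dx^4  (order 4).
h: a_k = 0, 64, 0, -608/3, 0, 3368/15, 0, …
ICs: h(0) = 0, h′(0) = 64, h′′(0) = 0, h′′′(0) = -1216.

f: a_k = 4, 0, -2, 0, 1/6, 0, -1/180, …
g: a_k = 0, 16, 0, -128/3, 0, 512/15, 0, …
Product ⇒ symmetric product L₀, ord ≤ 4.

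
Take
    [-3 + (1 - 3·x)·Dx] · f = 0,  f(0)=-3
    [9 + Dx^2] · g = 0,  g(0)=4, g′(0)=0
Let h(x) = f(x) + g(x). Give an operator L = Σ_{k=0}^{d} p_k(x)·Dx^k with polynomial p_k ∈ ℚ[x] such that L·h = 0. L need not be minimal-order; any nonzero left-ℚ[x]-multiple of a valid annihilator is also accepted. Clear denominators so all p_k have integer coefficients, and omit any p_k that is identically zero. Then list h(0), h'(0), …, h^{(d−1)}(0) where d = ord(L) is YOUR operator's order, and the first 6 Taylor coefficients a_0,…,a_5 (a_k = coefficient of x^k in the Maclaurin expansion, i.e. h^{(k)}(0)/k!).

f: a_k = -3, -9, -27, -81, -243, -729, …
g: a_k = 4, 0, -18, 0, 27/2, 0, …
L₀ := lclm(L_f,L_g); ord L₀ ≤ 1+2.
L = (63 - 54·x + 81·x^2) + (-9 + 45·x - 81·x^2 + 81·x^3)·Dx + (7 - 6·x + 9·x^2)·Dx^2 + (-1 + 5·x - 9·x^2 + 9·x^3)·Dx^3  (order 3).
h: a_k = 1, -9, -45, -81, -459/2, -729, …
ICs: h(0) = 1, h′(0) = -9, h′′(0) = -90.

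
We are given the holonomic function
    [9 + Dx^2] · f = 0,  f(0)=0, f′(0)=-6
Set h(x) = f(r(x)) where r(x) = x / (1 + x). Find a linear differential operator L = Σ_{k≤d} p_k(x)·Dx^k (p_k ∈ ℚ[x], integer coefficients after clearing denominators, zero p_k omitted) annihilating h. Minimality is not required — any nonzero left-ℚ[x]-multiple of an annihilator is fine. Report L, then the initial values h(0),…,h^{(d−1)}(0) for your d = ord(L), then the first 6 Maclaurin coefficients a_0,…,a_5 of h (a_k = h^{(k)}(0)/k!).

f: a_k = 0, -6, 0, 9, 0, -81/20, …
h₀=f(r): pull back L_f along r ⇒ L₀.
L = 9 + (2 + 6·x + 6·x^2 + 2·x^3)·Dx + (1 + 4·x + 6·x^2 + 4·x^3 + x^4)·Dx^2  (order 2).
h: a_k = 0, -6, 6, 3, -21, 879/20, …
ICs: h(0) = 0, h′(0) = -6.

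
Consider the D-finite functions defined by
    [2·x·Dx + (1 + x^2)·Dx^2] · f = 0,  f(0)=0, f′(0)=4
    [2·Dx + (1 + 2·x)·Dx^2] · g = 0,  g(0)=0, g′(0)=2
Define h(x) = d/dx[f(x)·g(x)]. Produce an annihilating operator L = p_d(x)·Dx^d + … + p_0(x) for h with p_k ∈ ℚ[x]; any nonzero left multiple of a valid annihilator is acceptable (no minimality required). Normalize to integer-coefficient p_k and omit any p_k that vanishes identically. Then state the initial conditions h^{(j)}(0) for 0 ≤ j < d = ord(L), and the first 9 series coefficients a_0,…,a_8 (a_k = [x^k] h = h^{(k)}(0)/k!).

f: a_k = 0, 4, 0, -4/3, 0, 4/5, 0, -4/7, 0, …
g: a_k = 0, 2, -2, 8/3, -4, 32/5, -32/3, 128/7, -32, …
h₀=f·g: eliminate ⇒ L₀, order ≤ 2·2.
h₀' ⇒ L via d/dx closure of L₀.
L = (24 + 80·x + 88·x^2 + 240·x^3 + 240·x^4 + 208·x^5 + 16·x^7) + (12 + 80·x + 332·x^2 + 608·x^3 + 880·x^4 + 744·x^5 + 560·x^6 + 24·x^7 + 56·x^8)·Dx + (12 + 52·x + 168·x^2 + 372·x^3 + 516·x^4 + 564·x^5 + 384·x^6 + 276·x^7 + 24·x^8 + 32·x^9)·Dx^2 + (2 + 12·x + 34·x^2 + 64·x^3 + 87·x^4 + 96·x^5 + 84·x^6 + 48·x^7 + 33·x^8 + 4·x^9 + 4·x^10)·Dx^3  (order 3).
h: a_k = 0, 16, -24, 32, -200/3, 2128/15, -4088/15, 2624/5, -36488/35, …
ICs: h(0) = 0, h′(0) = 16, h′′(0) = -48.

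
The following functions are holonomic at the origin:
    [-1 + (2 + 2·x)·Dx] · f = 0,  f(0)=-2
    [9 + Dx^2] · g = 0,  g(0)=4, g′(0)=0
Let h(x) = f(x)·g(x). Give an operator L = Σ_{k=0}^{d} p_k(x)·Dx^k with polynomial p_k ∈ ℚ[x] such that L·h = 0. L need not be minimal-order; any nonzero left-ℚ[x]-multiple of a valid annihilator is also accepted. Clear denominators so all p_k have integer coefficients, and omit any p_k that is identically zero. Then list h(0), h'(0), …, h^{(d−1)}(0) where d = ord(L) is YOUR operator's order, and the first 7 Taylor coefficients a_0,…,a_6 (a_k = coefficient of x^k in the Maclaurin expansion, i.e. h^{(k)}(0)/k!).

f: a_k = -2, -1, 1/4, -1/8, 5/64, -7/128, 21/512, …
g: a_k = 4, 0, -18, 0, 27/2, 0, -81/20, …
h₀=f·g: eliminate ⇒ L₀, order ≤ 1·2.
L = (39 + 72·x + 36·x^2) + (-4 - 4·x)·Dx + (4 + 8·x + 4·x^2)·Dx^2  (order 2).
h: a_k = -8, -4, 37, 35/2, -499/16, -367/32, 6549/640, …
ICs: h(0) = -8, h′(0) = -4.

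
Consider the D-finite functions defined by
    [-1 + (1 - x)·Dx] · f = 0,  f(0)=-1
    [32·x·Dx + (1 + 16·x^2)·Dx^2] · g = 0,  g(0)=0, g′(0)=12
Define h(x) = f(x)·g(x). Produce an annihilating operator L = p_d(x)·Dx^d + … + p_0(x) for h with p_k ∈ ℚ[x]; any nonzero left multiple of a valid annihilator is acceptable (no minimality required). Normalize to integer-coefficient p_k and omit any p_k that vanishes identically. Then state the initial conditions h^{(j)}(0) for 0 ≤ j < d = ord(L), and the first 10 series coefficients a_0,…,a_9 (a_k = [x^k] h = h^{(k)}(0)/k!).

L = 32·x + (2 - 32·x + 64·x^2)·Dx + (-1 + x - 16·x^2 + 16·x^3)·Dx^2  (order 2).
h: a_k = 0, -12, -12, 52, 52, -2812/5, -2812/5, 226076/35, 226076/35, -8496812/105, …
ICs: h(0) = 0, h′(0) = -12.

f: a_k = -1, -1, -1, -1, -1, -1, -1, -1, -1, -1, …
g: a_k = 0, 12, 0, -64, 0, 3072/5, 0, -49152/7, 0, 262144/3, …
L₀ := L_f ⊗_s L_g (sym. prod.), ord ≤ 2.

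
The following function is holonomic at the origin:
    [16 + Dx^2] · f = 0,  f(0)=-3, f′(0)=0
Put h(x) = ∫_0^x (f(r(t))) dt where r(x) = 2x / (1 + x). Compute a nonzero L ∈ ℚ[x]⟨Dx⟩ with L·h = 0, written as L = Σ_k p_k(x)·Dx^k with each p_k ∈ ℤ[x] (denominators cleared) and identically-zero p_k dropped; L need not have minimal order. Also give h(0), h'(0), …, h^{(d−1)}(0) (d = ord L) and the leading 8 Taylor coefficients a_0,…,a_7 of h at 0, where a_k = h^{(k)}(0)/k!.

L = 64·Dx + (2 + 6·x + 6·x^2 + 2·x^3)·Dx^2 + (1 + 4·x + 6·x^2 + 4·x^3 + x^4)·Dx^3  (order 3).
h: a_k = 0, -3, 0, 32, -48, -224/5, 832/3, -53216/105, …
ICs: h(0) = 0, h′(0) = -3, h′′(0) = 0.

f: a_k = -3, 0, 24, 0, -32, 0, 256/15, 0, …
Change of var in L_f (x↦r) gives L₀.
∫: right-multiply L₀ by Dx.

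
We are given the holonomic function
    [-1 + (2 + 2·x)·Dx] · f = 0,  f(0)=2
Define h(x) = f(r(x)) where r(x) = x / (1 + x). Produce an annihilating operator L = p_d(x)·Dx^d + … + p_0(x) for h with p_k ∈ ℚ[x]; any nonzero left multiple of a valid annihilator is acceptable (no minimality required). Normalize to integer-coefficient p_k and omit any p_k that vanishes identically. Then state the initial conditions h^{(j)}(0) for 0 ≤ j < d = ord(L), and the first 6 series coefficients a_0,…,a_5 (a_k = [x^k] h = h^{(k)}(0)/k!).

L = -1 + (2 + 6·x + 4·x^2)·Dx  (order 1).
h: a_k = 2, 1, -5/4, 13/8, -141/64, 399/128, …
ICs: h(0) = 2.

f: a_k = 2, 1, -1/4, 1/8, -5/64, 7/128, …
Substitute x→r, Dx→(1/r')Dx; clear ⇒ L₀.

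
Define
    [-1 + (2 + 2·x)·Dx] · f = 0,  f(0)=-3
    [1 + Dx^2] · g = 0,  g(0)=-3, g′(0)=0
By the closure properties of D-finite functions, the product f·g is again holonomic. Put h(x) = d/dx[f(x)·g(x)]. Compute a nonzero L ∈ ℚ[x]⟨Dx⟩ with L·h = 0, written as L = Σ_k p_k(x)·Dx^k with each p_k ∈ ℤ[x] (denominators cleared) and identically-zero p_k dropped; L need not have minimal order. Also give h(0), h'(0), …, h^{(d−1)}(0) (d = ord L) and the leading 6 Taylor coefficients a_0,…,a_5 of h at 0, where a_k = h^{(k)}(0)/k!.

L = (53 + 144·x + 136·x^2 + 64·x^3 + 16·x^4) + (-4 - 36·x - 48·x^2 - 16·x^3)·Dx + (28 + 88·x + 108·x^2 + 64·x^3 + 16·x^4)·Dx^2  (order 2).
h: a_k = 9/2, -45/4, -81/16, 75/32, 195/256, -1047/2560, …
ICs: h(0) = 9/2, h′(0) = -45/4.

f: a_k = -3, -3/2, 3/8, -3/16, 15/128, -21/256, …
g: a_k = -3, 0, 3/2, 0, -1/8, 0, …
L₀ := L_f ⊗_s L_g (sym. prod.), ord ≤ 2.
h=h₀': d/dx-closure on L₀ ⇒ L.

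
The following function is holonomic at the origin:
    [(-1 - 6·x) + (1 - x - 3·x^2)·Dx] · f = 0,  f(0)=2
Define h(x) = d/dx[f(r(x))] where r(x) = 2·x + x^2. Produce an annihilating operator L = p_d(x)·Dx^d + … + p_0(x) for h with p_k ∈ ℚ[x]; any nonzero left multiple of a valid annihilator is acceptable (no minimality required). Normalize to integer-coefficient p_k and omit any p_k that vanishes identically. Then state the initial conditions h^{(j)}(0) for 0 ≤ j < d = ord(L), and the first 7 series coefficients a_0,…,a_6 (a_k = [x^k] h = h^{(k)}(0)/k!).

L = (17 + 114·x + 597·x^2 + 1260·x^3 + 1215·x^4 + 540·x^5 + 90·x^6) + (-1 - 11·x + 21·x^2 + 211·x^3 + 405·x^4 + 333·x^5 + 126·x^6 + 18·x^7)·Dx  (order 1).
h: a_k = 4, 68, 432, 3136, 19300, 118452, 696528, …
ICs: h(0) = 4.

f: a_k = 2, 2, 8, 14, 38, 80, 194, …
Change of var in L_f (x↦r) gives L₀.
h=h₀': d/dx-closure on L₀ ⇒ L.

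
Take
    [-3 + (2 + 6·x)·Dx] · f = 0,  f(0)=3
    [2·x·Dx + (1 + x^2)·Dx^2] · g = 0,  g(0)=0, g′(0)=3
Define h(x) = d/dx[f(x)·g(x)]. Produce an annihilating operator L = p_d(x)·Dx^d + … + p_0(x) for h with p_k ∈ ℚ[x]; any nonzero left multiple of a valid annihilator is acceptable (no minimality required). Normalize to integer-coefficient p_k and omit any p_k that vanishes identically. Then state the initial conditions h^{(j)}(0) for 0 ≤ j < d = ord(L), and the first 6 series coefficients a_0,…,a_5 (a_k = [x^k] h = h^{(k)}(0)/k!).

f: a_k = 3, 9/2, -27/8, 81/16, -1215/128, 5103/256, …
g: a_k = 0, 3, 0, -1, 0, 3/5, …
Sym-product of L_f,L_g gives L₀ (≤ ord 2).
Derive L from L₀ (diff closure).
L = (-57 + 360·x + 630·x^2 - 216·x^3 - 81·x^4) + (124 + 540·x + 1032·x^2 + 1368·x^3 - 756·x^4 - 324·x^5)·Dx + (36 + 200·x + 252·x^2 - 16·x^3 + 108·x^4 - 216·x^5 - 108·x^6)·Dx^2  (order 2).
h: a_k = 9, 27, -315/8, 171/4, -14913/128, 220563/640, …
ICs: h(0) = 9, h′(0) = 27.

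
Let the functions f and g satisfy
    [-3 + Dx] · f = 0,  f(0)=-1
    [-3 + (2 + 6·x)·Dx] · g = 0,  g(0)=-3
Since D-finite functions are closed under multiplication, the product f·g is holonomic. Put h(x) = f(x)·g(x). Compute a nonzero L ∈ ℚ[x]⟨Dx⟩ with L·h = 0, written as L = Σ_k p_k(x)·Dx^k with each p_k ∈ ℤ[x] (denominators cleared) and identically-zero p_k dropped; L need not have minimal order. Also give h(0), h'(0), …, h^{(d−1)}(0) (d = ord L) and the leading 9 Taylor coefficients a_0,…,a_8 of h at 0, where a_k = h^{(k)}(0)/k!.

L = (-9 - 18·x) + (2 + 6·x)·Dx  (order 1).
h: a_k = 3, 27/2, 189/8, 459/16, 2673/128, 26001/1280, -21627/5120, 2456001/71680, -86498037/1146880, …
ICs: h(0) = 3.

f: a_k = -1, -3, -9/2, -9/2, -27/8, -81/40, -81/80, -243/560, -729/4480, …
g: a_k = -3, -9/2, 27/8, -81/16, 1215/128, -5103/256, 45927/1024, -216513/2048, 8444007/32768, …
Sym-product of L_f,L_g gives L₀ (≤ ord 1).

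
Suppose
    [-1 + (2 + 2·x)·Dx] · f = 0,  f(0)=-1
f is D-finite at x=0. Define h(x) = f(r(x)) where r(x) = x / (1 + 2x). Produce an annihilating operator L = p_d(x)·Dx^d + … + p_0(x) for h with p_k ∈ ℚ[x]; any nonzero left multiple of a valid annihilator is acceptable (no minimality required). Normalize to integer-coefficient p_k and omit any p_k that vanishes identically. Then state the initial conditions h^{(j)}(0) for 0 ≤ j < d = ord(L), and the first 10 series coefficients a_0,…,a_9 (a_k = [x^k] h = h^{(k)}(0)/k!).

f: a_k = -1, -1/2, 1/8, -1/16, 5/128, -7/256, 21/1024, -33/2048, 429/32768, -715/65536, …
h₀=f(r): pull back L_f along r ⇒ L₀.
L = -1 + (2 + 10·x + 12·x^2)·Dx  (order 1).
h: a_k = -1, -1/2, 9/8, -41/16, 757/128, -3543/256, 33645/1024, -162105/2048, 6340365/32768, -31446635/65536, …
ICs: h(0) = -1.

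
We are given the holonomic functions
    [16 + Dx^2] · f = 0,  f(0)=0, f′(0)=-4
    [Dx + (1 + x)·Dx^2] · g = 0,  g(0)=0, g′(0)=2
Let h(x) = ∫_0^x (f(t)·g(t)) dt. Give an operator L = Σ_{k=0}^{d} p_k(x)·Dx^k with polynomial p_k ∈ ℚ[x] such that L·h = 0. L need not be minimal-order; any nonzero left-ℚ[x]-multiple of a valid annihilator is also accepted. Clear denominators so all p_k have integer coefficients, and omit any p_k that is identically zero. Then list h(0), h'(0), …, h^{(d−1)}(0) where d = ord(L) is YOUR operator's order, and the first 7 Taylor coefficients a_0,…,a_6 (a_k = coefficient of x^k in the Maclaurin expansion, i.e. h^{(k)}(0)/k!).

f: a_k = 0, -4, 0, 32/3, 0, -128/15, 0, …
g: a_k = 0, 2, -1, 2/3, -1/2, 2/5, -1/3, …
L₀ := L_f ⊗_s L_g (sym. prod.), ord ≤ 4.
Integrate: L := L₀·Dx.
L = (15072 + 62976·x + 97024·x^2 + 65536·x^3 + 16384·x^4)·Dx + (1984 + 6080·x + 6144·x^2 + 2048·x^3)·Dx^2 + (1950 + 8000·x + 12192·x^2 + 8192·x^3 + 2048·x^4)·Dx^3 + (124 + 380·x + 384·x^2 + 128·x^3)·Dx^4 + (63 + 254·x + 383·x^2 + 256·x^3 + 64·x^4)·Dx^5  (order 5).
h: a_k = 0, 0, 0, -8/3, 1, 56/15, -13/9, …
ICs: h(0) = 0, h′(0) = 0, h′′(0) = 0, h′′′(0) = -16, h′′′′(0) = 24.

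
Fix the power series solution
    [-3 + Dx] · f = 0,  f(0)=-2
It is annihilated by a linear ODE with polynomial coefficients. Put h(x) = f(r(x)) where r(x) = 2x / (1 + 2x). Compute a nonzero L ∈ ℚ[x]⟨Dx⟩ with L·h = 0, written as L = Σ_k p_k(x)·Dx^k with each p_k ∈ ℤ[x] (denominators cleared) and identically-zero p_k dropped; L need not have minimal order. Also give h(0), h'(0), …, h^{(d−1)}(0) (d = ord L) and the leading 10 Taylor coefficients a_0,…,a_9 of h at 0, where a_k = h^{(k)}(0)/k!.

L = -6 + (1 + 4·x + 4·x^2)·Dx  (order 1).
h: a_k = -2, -12, -12, 24, -12, -168/5, 552/5, -6576/35, 6492/35, 1704/35, …
ICs: h(0) = -2.

f: a_k = -2, -6, -9, -9, -27/4, -81/20, -81/40, -243/280, -729/2240, -243/2240, …
Substitute x→r, Dx→(1/r')Dx; clear ⇒ L₀.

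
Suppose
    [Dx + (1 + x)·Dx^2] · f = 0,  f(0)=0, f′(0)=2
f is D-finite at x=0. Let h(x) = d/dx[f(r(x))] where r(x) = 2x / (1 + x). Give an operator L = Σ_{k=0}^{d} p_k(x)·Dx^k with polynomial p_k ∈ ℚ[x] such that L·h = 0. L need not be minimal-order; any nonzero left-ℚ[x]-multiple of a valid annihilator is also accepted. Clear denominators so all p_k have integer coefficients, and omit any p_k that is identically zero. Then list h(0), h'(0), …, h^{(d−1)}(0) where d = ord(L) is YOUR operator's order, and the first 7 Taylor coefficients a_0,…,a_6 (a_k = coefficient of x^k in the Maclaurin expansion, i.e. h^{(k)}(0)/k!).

L = (4 + 6·x) + (1 + 4·x + 3·x^2)·Dx  (order 1).
h: a_k = 4, -16, 52, -160, 484, -1456, 4372, …
ICs: h(0) = 4.

f: a_k = 0, 2, -1, 2/3, -1/2, 2/5, -1/3, …
L₀ from L_f via x↦r, Dx↦r'^{-1}Dx.
Derive L from L₀ (diff closure).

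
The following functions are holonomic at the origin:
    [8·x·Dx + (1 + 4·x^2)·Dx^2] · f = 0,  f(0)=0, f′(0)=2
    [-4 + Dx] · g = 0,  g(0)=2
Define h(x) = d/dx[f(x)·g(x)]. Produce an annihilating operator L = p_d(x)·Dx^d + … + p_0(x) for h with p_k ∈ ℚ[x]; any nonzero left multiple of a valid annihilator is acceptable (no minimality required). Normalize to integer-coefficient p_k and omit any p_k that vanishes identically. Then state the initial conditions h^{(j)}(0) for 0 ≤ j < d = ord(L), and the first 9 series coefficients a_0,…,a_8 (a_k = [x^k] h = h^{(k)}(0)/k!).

f: a_k = 0, 2, 0, -8/3, 0, 32/5, 0, -128/7, 0, …
g: a_k = 2, 8, 16, 64/3, 64/3, 256/15, 512/45, 2048/315, 1024/315, …
Product ⇒ symmetric product L₀, ord ≤ 2.
h₀' ⇒ L via d/dx closure of L₀.
L = (8 - 64·x + 224·x^2 - 256·x^3 + 256·x^4) + (-6 + 24·x - 88·x^2 + 96·x^3 - 128·x^4)·Dx + (1 - 2·x + 8·x^2 - 8·x^3 + 16·x^4)·Dx^2  (order 2).
h: a_k = 4, 32, 80, 256/3, 64, 512/3, 3328/15, -106496/315, -62464/105, …
ICs: h(0) = 4, h′(0) = 32.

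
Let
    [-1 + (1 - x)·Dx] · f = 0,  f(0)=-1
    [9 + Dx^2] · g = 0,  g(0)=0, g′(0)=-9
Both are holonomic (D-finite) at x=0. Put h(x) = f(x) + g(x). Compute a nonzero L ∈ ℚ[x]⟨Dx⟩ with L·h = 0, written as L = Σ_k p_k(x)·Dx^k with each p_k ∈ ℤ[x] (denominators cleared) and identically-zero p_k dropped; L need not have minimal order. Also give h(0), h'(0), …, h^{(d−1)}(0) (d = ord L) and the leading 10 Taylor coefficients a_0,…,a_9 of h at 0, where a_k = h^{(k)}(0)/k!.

f: a_k = -1, -1, -1, -1, -1, -1, -1, -1, -1, -1, …
g: a_k = 0, -9, 0, 27/2, 0, -243/40, 0, 729/560, 0, -729/4480, …
f+g: L₀ = lclm(L_f,L_g), ord ≤ 1+2.
L = (135 - 162·x + 81·x^2) + (-99 + 261·x - 243·x^2 + 81·x^3)·Dx + (15 - 18·x + 9·x^2)·Dx^2 + (-11 + 29·x - 27·x^2 + 9·x^3)·Dx^3  (order 3).
h: a_k = -1, -10, -1, 25/2, -1, -283/40, -1, 169/560, -1, -5209/4480, …
ICs: h(0) = -1, h′(0) = -10, h′′(0) = -2.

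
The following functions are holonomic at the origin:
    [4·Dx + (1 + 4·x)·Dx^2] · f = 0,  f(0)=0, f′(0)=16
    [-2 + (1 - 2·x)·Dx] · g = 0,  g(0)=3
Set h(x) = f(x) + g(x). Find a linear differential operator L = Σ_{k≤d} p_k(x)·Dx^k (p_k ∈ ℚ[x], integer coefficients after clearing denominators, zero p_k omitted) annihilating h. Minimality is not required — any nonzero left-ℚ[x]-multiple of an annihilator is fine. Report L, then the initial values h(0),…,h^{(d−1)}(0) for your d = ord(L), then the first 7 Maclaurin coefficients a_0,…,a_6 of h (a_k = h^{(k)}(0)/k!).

f: a_k = 0, 16, -32, 256/3, -256, 4096/5, -8192/3, …
g: a_k = 3, 6, 12, 24, 48, 96, 192, …
L₀ := lclm(L_f,L_g); ord L₀ ≤ 2+1.
L = (-28 - 16·x)·Dx + (1 - 40·x - 32·x^2)·Dx^2 + (1 + 3·x - 6·x^2 - 8·x^3)·Dx^3  (order 3).
h: a_k = 3, 22, -20, 328/3, -208, 4576/5, -7616/3, …
ICs: h(0) = 3, h′(0) = 22, h′′(0) = -40.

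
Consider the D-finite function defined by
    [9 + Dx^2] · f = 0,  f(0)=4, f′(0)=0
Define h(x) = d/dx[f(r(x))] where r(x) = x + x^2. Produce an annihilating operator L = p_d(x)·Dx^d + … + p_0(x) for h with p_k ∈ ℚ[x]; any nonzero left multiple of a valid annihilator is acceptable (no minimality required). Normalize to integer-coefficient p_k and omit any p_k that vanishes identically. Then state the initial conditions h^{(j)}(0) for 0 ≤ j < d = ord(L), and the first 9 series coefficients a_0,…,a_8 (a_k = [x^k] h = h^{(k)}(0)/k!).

L = (21 + 72·x + 216·x^2 + 288·x^3 + 144·x^4) + (-6 - 12·x)·Dx + (1 + 4·x + 4·x^2)·Dx^2  (order 2).
h: a_k = 0, -36, -108, -18, 270, 4617/10, 2079/10, -52191/140, -95499/140, …
ICs: h(0) = 0, h′(0) = -36.

f: a_k = 4, 0, -18, 0, 27/2, 0, -81/20, 0, 729/1120, …
Change of var in L_f (x↦r) gives L₀.
h=h₀': d/dx-closure on L₀ ⇒ L.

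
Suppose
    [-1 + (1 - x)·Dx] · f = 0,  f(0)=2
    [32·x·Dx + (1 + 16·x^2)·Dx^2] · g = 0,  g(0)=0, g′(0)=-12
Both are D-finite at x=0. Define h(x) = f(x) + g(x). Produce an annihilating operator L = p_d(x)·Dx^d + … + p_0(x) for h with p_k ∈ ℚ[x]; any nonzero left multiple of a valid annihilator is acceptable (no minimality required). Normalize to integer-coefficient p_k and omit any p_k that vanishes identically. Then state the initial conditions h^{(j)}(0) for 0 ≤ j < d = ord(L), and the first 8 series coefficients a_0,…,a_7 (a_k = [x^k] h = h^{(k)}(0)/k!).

L = (-32 + 128·x + 1536·x^2)·Dx + (19 - 32·x - 656·x^2 + 1536·x^3)·Dx^2 + (-1 - 15·x - 240·x^3 + 256·x^4)·Dx^3  (order 3).
h: a_k = 2, -10, 2, 66, 2, -3062/5, 2, 49166/7, …
ICs: h(0) = 2, h′(0) = -10, h′′(0) = 4.

f: a_k = 2, 2, 2, 2, 2, 2, 2, 2, …
g: a_k = 0, -12, 0, 64, 0, -3072/5, 0, 49152/7, …
Weyl lclm of L_f,L_g ⇒ L₀ (ord ≤ 3).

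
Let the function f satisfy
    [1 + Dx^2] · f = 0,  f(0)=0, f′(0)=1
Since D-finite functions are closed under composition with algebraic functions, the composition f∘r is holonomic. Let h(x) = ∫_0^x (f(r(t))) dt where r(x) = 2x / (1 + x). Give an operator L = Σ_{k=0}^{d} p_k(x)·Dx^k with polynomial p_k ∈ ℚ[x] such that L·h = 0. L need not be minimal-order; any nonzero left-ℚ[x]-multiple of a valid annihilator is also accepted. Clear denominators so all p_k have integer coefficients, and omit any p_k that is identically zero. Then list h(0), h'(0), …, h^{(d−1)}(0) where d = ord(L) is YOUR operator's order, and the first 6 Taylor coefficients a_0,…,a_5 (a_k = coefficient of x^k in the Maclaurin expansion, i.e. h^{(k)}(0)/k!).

L = 4·Dx + (2 + 6·x + 6·x^2 + 2·x^3)·Dx^2 + (1 + 4·x + 6·x^2 + 4·x^3 + x^4)·Dx^3  (order 3).
h: a_k = 0, 0, 1, -2/3, 1/6, 2/5, …
ICs: h(0) = 0, h′(0) = 0, h′′(0) = 2.

f: a_k = 0, 1, 0, -1/6, 0, 1/120, …
Change of var in L_f (x↦r) gives L₀.
h=∫₀ˣh₀: take L = L₀·Dx.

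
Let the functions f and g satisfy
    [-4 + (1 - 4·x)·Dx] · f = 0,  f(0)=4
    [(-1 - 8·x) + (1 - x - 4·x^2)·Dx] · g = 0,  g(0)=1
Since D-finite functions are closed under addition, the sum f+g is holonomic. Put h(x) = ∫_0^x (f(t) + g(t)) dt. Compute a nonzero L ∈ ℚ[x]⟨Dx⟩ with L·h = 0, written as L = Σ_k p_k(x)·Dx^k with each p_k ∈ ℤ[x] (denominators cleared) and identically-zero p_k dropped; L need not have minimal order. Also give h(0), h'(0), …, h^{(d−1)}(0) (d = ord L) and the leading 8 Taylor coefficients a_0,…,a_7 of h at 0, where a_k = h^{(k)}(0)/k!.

L = (8 - 288·x + 384·x^2 - 512·x^3)·Dx + (22 - 8·x - 288·x^2 + 640·x^3 - 1024·x^4)·Dx^2 + (-3 + 23·x - 56·x^2 + 32·x^3 + 128·x^4 - 256·x^5)·Dx^3  (order 3).
h: a_k = 0, 5, 17/2, 23, 265/4, 1053/5, 1387/2, 16565/7, …
ICs: h(0) = 0, h′(0) = 5, h′′(0) = 17.

f: a_k = 4, 16, 64, 256, 1024, 4096, 16384, 65536, …
g: a_k = 1, 1, 5, 9, 29, 65, 181, 441, …
h₀=f+g: left-lcm gives L₀, ord ≤ 2.
h=∫₀ˣh₀: take L = L₀·Dx.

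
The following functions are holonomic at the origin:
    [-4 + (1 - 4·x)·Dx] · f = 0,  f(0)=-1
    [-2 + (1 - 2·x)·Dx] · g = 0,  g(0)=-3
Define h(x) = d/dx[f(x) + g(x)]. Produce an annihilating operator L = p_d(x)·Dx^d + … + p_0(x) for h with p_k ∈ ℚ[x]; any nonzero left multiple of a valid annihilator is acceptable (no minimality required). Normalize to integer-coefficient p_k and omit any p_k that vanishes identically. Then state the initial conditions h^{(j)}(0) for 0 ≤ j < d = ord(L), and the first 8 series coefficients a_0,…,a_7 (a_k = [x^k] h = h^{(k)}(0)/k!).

f: a_k = -1, -4, -16, -64, -256, -1024, -4096, -16384, …
g: a_k = -3, -6, -12, -24, -48, -96, -192, -384, …
h₀=f+g: left-lcm gives L₀, ord ≤ 2.
Differentiate: ansatz ord ≤ ord L₀ ⇒ L.
L = 48 + (-18 + 48·x)·Dx + (1 - 6·x + 8·x^2)·Dx^2  (order 2).
h: a_k = -10, -56, -264, -1216, -5600, -25728, -117376, -530432, …
ICs: h(0) = -10, h′(0) = -56.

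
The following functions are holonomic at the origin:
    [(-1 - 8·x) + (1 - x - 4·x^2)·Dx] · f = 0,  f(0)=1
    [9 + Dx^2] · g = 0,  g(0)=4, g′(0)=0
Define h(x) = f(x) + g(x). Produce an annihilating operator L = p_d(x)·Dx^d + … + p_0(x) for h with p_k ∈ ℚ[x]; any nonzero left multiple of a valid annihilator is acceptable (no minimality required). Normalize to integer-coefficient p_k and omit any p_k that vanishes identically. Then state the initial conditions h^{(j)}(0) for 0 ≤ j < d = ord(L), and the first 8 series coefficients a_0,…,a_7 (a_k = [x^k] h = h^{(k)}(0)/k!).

f: a_k = 1, 1, 5, 9, 29, 65, 181, 441, …
g: a_k = 4, 0, -18, 0, 27/2, 0, -81/20, 0, …
Sum ⇒ L₀ = lclm(L_f,L_g) in ℚ(x)⟨Dx⟩.
L = (567 + 4806·x + 3321·x^2 + 9936·x^3 + 6480·x^4 + 10368·x^5) + (-171 + 117·x + 441·x^2 - 135·x^3 + 540·x^4 + 3888·x^5 + 5184·x^6)·Dx + (63 + 534·x + 369·x^2 + 1104·x^3 + 720·x^4 + 1152·x^5)·Dx^2 + (-19 + 13·x + 49·x^2 - 15·x^3 + 60·x^4 + 432·x^5 + 576·x^6)·Dx^3  (order 3).
h: a_k = 5, 1, -13, 9, 85/2, 65, 3539/20, 441, …
ICs: h(0) = 5, h′(0) = 1, h′′(0) = -26.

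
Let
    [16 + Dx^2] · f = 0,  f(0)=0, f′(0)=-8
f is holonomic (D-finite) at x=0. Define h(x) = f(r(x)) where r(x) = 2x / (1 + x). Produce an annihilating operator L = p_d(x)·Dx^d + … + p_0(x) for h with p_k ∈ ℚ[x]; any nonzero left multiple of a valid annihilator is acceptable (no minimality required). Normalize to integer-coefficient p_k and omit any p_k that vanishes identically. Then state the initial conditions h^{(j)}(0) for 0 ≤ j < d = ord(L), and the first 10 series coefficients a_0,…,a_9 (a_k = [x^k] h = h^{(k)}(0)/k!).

L = 64 + (2 + 6·x + 6·x^2 + 2·x^3)·Dx + (1 + 4·x + 6·x^2 + 4·x^3 + x^4)·Dx^2  (order 2).
h: a_k = 0, -16, 16, 464/3, -496, 6928/15, 1040, -1516976/315, 437456/45, -30914864/2835, …
ICs: h(0) = 0, h′(0) = -16.

f: a_k = 0, -8, 0, 64/3, 0, -256/15, 0, 2048/315, 0, -4096/2835, …
L₀ from L_f via x↦r, Dx↦r'^{-1}Dx.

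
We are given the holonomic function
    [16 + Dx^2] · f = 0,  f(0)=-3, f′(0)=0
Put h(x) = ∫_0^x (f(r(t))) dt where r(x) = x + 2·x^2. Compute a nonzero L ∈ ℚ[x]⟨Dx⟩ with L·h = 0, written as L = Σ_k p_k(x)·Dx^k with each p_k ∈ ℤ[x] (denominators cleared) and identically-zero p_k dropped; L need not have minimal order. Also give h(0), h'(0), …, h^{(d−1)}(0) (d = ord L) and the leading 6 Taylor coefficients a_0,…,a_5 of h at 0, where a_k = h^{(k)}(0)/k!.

f: a_k = -3, 0, 24, 0, -32, 0, …
Change of var in L_f (x↦r) gives L₀.
h=∫₀ˣh₀: take L = L₀·Dx.
L = (16 + 192·x + 768·x^2 + 1024·x^3)·Dx - 4·Dx^2 + (1 + 4·x)·Dx^3  (order 3).
h: a_k = 0, -3, 0, 8, 24, 64/5, …
ICs: h(0) = 0, h′(0) = -3, h′′(0) = 0.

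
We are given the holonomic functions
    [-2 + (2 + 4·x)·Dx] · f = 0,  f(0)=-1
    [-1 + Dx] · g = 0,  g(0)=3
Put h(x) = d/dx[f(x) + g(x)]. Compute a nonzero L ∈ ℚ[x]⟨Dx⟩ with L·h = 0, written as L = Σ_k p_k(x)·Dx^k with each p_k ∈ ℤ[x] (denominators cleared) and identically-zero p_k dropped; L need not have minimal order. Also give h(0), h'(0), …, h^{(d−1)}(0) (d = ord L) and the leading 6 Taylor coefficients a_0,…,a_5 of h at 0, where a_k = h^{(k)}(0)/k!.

f: a_k = -1, -1, 1/2, -1/2, 5/8, -7/8, …
g: a_k = 3, 3, 3/2, 1/2, 1/8, 1/40, …
h₀=f+g: left-lcm gives L₀, ord ≤ 2.
Differentiate: ansatz ord ≤ ord L₀ ⇒ L.
L = (-2 - x) + (1 - 2·x - 2·x^2)·Dx + (1 + 3·x + 2·x^2)·Dx^2  (order 2).
h: a_k = 2, 4, 0, 3, -17/4, 79/10, …
ICs: h(0) = 2, h′(0) = 4.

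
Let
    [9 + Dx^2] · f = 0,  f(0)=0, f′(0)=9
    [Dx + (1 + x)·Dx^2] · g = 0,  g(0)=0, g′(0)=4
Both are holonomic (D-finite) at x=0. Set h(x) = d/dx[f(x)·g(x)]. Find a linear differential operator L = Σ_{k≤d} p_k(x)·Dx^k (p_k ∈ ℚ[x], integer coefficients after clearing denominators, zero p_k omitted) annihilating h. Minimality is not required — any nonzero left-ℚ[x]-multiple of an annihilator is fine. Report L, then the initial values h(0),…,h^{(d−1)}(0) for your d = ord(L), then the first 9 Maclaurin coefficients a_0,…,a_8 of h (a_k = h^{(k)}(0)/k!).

L = (13743 + 107892·x + 319302·x^2 + 475308·x^3 + 381267·x^4 + 157464·x^5 + 26244·x^6) + (4104 + 24192·x + 53460·x^2 + 56700·x^3 + 29160·x^4 + 5832·x^5)·Dx + (4020 + 27828·x + 76770·x^2 + 109512·x^3 + 85698·x^4 + 34992·x^5 + 5832·x^6)·Dx^2 + (456 + 2688·x + 5940·x^2 + 6300·x^3 + 3240·x^4 + 648·x^5)·Dx^3 + (277 + 1760·x + 4588·x^2 + 6300·x^3 + 4815·x^4 + 1944·x^5 + 324·x^6)·Dx^4  (order 4).
h: a_k = 0, 72, -54, -168, 90, 81, -651/20, -774/35, 324/35, …
ICs: h(0) = 0, h′(0) = 72, h′′(0) = -108, h′′′(0) = -1008.

f: a_k = 0, 9, 0, -27/2, 0, 243/40, 0, -729/560, 0, …
g: a_k = 0, 4, -2, 4/3, -1, 4/5, -2/3, 4/7, -1/2, …
h₀=f·g: eliminate ⇒ L₀, order ≤ 2·2.
h=h₀': d/dx-closure on L₀ ⇒ L.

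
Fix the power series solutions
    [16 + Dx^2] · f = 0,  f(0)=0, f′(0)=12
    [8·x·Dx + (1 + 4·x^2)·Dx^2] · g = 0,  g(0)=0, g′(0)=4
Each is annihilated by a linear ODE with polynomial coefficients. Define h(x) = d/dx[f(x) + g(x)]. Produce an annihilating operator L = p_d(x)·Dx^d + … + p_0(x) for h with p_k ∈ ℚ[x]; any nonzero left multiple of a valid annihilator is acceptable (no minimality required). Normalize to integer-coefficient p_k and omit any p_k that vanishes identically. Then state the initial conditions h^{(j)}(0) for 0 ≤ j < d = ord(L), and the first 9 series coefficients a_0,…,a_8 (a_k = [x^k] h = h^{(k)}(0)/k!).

f: a_k = 0, 12, 0, -32, 0, 128/5, 0, -1024/105, 0, …
g: a_k = 0, 4, 0, -16/3, 0, 64/5, 0, -256/7, 0, …
Sum ⇒ L₀ = lclm(L_f,L_g) in ℚ(x)⟨Dx⟩.
h=h₀': d/dx-closure on L₀ ⇒ L.
L = (-512·x + 5120·x^3 + 4096·x^5) + (16 + 512·x^2 + 2304·x^4 + 2048·x^6)·Dx + (-32·x + 320·x^3 + 256·x^5)·Dx^2 + (1 + 32·x^2 + 144·x^4 + 128·x^6)·Dx^3  (order 3).
h: a_k = 16, 0, -112, 0, 192, 0, -4864/15, 0, 109568/105, …
ICs: h(0) = 16, h′(0) = 0, h′′(0) = -224.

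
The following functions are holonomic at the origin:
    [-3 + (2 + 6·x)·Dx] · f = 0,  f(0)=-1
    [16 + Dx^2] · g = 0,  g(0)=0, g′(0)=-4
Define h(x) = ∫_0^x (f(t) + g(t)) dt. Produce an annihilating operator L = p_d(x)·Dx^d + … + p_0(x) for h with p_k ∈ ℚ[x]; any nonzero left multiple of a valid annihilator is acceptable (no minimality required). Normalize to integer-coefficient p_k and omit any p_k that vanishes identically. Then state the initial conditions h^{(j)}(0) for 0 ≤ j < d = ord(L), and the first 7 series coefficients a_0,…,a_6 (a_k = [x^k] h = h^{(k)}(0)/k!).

f: a_k = -1, -3/2, 9/8, -27/16, 405/128, -1701/256, 15309/1024, …
g: a_k = 0, -4, 0, 32/3, 0, -128/15, 0, …
h₀=f+g: left-lcm gives L₀, ord ≤ 3.
Integrate: L := L₀·Dx.
L = (-4368 - 18432·x - 27648·x^2)·Dx + (1760 + 17568·x + 55296·x^2 + 55296·x^3)·Dx^2 + (-273 - 1152·x - 1728·x^2)·Dx^3 + (110 + 1098·x + 3456·x^2 + 3456·x^3)·Dx^4  (order 4).
h: a_k = 0, -1, -11/4, 3/8, 431/192, 81/128, -58283/23040, …
ICs: h(0) = 0, h′(0) = -1, h′′(0) = -11/2, h′′′(0) = 9/4.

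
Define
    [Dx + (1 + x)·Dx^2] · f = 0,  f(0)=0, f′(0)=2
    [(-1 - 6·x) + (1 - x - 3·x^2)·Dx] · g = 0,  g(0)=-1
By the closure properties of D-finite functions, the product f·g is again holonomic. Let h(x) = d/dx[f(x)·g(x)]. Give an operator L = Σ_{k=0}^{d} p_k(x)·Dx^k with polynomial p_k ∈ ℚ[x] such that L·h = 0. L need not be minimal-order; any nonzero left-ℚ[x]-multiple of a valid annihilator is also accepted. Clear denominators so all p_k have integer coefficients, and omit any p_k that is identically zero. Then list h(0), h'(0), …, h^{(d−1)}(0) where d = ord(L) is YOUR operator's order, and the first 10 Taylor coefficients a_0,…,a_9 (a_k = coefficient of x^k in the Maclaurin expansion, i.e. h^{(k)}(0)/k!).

L = (142 + 378·x + 324·x^2) + (19 + 173·x + 396·x^2 + 252·x^3)·Dx + (-7 - 12·x + 28·x^2 + 69·x^3 + 36·x^4)·Dx^2  (order 2).
h: a_k = -2, -2, -23, -122/3, -1007/6, -1912/5, -34591/30, -298762/105, -1071061/140, -172517/9, …
ICs: h(0) = -2, h′(0) = -2.

f: a_k = 0, 2, -1, 2/3, -1/2, 2/5, -1/3, 2/7, -1/4, 2/9, …
g: a_k = -1, -1, -4, -7, -19, -40, -97, -217, -508, -1159, …
f·g: L₀ = L_f ⊗_s L_g, ord ≤ 2·1.
h₀' ⇒ L via d/dx closure of L₀.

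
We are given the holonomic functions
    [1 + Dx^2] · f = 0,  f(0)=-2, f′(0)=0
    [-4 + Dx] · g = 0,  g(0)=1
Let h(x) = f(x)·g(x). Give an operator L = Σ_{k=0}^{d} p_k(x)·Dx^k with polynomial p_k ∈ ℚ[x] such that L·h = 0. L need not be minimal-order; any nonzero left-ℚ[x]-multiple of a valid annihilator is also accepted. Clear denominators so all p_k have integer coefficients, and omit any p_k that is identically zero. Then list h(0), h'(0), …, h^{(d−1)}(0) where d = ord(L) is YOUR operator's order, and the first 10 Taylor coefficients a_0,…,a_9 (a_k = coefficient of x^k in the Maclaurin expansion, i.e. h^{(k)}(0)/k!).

f: a_k = -2, 0, 1, 0, -1/12, 0, 1/360, 0, -1/20160, 0, …
g: a_k = 1, 4, 8, 32/3, 32/3, 128/15, 256/45, 1024/315, 512/315, 2048/2835, …
h₀=f·g: eliminate ⇒ L₀, order ≤ 2·1.
L = 17 - 8·Dx + Dx^2  (order 2).
h: a_k = -2, -8, -15, -52/3, -161/12, -101/15, -11/8, 727/630, 31679/20160, 50999/45360, …
ICs: h(0) = -2, h′(0) = -8.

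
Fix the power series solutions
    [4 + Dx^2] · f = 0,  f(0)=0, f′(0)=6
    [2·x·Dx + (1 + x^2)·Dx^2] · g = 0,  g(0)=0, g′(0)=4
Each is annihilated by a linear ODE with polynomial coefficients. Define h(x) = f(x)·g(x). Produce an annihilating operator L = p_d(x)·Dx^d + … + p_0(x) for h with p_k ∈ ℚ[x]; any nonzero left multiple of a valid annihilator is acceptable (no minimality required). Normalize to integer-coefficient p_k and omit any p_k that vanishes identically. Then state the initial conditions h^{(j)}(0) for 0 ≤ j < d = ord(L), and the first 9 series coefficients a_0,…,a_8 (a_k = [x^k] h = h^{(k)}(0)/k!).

L = (160 + 464·x^2 + 464·x^4 + 256·x^6 + 64·x^8) + (96·x + 224·x^3 + 192·x^5 + 64·x^7)·Dx + (60 + 188·x^2 + 216·x^4 + 128·x^6 + 32·x^8)·Dx^2 + (24·x + 56·x^3 + 48·x^5 + 16·x^7)·Dx^3 + (5 + 18·x^2 + 25·x^4 + 16·x^6 + 4·x^8)·Dx^4  (order 4).
h: a_k = 0, 0, 24, 0, -24, 0, 40/3, 0, -8, …
ICs: h(0) = 0, h′(0) = 0, h′′(0) = 48, h′′′(0) = 0.

f: a_k = 0, 6, 0, -4, 0, 4/5, 0, -8/105, 0, …
g: a_k = 0, 4, 0, -4/3, 0, 4/5, 0, -4/7, 0, …
L₀ := L_f ⊗_s L_g (sym. prod.), ord ≤ 4.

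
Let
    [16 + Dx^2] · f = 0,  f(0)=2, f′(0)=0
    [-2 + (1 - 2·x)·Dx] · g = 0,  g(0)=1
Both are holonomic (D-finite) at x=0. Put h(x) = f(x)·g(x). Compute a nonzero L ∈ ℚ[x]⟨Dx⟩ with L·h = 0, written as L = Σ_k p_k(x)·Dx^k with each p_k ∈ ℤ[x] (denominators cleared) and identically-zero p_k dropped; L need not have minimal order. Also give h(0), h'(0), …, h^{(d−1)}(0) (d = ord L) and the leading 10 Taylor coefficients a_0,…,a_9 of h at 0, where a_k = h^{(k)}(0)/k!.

f: a_k = 2, 0, -16, 0, 64/3, 0, -512/45, 0, 1024/315, 0, …
g: a_k = 1, 2, 4, 8, 16, 32, 64, 128, 256, 512, …
Product ⇒ symmetric product L₀, ord ≤ 2.
L = (-16 + 32·x) + 4·Dx + (-1 + 2·x)·Dx^2  (order 2).
h: a_k = 2, 4, -8, -16, -32/3, -64/3, -2432/45, -4864/45, -67072/315, -134144/315, …
ICs: h(0) = 2, h′(0) = 4.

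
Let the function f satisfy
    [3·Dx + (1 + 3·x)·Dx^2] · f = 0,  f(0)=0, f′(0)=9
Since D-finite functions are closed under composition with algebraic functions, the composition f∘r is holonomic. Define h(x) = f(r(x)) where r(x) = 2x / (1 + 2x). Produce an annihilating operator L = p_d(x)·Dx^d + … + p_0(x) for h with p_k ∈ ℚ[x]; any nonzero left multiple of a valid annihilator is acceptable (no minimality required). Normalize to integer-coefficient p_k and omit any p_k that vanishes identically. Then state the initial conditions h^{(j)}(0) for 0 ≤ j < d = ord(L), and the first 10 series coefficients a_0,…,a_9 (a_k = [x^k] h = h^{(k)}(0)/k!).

L = (10 + 32·x)·Dx + (1 + 10·x + 16·x^2)·Dx^2  (order 2).
h: a_k = 0, 18, -90, 504, -3060, 98208/5, -131040, 6291072/7, -6291360, 44739072, …
ICs: h(0) = 0, h′(0) = 18.

f: a_k = 0, 9, -27/2, 27, -243/4, 729/5, -729/2, 6561/7, -19683/8, 6561, …
Substitute x→r, Dx→(1/r')Dx; clear ⇒ L₀.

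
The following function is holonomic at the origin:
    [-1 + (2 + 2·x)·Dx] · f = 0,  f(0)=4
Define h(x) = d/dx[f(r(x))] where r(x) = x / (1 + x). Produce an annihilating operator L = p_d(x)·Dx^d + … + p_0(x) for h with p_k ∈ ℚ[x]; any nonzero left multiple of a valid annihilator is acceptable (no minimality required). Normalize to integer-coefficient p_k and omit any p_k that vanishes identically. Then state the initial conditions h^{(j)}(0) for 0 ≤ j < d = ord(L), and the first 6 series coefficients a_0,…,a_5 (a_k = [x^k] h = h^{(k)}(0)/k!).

f: a_k = 4, 2, -1/2, 1/4, -5/32, 7/64, …
f∘r: x↦r, Dx↦Dx/r' in L_f ⇒ L₀.
h=h₀': d/dx-closure on L₀ ⇒ L.
L = (-5 - 8·x) + (-2 - 6·x - 4·x^2)·Dx  (order 1).
h: a_k = 2, -5, 39/4, -141/8, 1995/64, -7059/128, …
ICs: h(0) = 2.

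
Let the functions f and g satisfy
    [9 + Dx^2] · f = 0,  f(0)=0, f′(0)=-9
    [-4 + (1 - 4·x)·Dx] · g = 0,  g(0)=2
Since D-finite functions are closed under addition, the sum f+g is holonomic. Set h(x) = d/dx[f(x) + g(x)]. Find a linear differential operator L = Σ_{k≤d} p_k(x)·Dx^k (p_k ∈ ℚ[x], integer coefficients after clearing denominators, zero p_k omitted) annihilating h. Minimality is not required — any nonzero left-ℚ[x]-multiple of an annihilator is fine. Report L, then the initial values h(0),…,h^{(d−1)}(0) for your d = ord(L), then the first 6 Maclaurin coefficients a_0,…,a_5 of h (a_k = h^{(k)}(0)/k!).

f: a_k = 0, -9, 0, 27/2, 0, -243/40, …
g: a_k = 2, 8, 32, 128, 512, 2048, …
Sum ⇒ L₀ = lclm(L_f,L_g) in ℚ(x)⟨Dx⟩.
Derive L from L₀ (diff closure).
L = (4824 - 1728·x + 3456·x^2) + (-315 + 1476·x - 1296·x^2 + 1728·x^3)·Dx + (536 - 192·x + 384·x^2)·Dx^2 + (-35 + 164·x - 144·x^2 + 192·x^3)·Dx^3  (order 3).
h: a_k = -1, 64, 849/2, 2048, 81677/8, 49152, …
ICs: h(0) = -1, h′(0) = 64, h′′(0) = 849.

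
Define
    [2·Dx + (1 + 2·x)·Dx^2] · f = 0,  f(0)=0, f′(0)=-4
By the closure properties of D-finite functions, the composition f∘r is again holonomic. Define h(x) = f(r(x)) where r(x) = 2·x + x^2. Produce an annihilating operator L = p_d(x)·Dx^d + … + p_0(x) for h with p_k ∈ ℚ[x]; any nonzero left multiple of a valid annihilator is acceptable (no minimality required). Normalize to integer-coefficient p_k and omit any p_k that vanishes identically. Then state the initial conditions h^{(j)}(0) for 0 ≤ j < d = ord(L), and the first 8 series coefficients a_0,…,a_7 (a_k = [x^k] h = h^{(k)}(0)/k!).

L = (3 + 4·x + 2·x^2)·Dx + (1 + 5·x + 6·x^2 + 2·x^3)·Dx^2  (order 2).
h: a_k = 0, -8, 12, -80/3, 68, -928/5, 528, -10816/7, …
ICs: h(0) = 0, h′(0) = -8.

f: a_k = 0, -4, 4, -16/3, 8, -64/5, 64/3, -256/7, …
Substitute x→r, Dx→(1/r')Dx; clear ⇒ L₀.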